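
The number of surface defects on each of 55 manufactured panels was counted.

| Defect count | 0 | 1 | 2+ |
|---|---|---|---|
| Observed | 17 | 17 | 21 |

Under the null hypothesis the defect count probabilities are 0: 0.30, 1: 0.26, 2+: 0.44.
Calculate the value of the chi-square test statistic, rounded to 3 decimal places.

Expected counts E_i = n·p_i: 55×0.30 = 16.5, 55×0.26 = 14.3, 55×0.44 = 24.2.
0: (17 − 16.5)²/16.5 = 0.25/16.5 = 0.0152
1: (17 − 14.3)²/14.3 = 7.29/14.3 = 0.5098
2+: (21 − 24.2)²/24.2 = 10.24/24.2 = 0.4231
Sum = 0.948

0.948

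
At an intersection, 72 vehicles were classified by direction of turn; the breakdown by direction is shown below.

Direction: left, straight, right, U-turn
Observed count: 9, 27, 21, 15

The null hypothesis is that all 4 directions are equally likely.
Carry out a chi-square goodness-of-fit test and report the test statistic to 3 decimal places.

10.000

Under H₀ each category has probability 1/4, so each expected count is 72/4 = 18.
cat           O        E   (O−E)²/E
left          9       18     4.5000
straight     27       18     4.5000
right        21       18     0.5000
U-turn       15       18     0.5000
Sum = 10.000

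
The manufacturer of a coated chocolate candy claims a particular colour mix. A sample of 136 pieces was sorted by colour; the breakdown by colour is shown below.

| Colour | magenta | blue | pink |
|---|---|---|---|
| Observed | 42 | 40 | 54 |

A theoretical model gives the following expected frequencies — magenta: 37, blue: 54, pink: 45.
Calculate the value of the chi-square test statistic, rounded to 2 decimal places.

magenta: (42 − 37)²/37 = 25/37 = 0.676
blue: (40 − 54)²/54 = 196/54 = 3.630
pink: (54 − 45)²/45 = 81/45 = 1.800
Sum = 6.11

6.11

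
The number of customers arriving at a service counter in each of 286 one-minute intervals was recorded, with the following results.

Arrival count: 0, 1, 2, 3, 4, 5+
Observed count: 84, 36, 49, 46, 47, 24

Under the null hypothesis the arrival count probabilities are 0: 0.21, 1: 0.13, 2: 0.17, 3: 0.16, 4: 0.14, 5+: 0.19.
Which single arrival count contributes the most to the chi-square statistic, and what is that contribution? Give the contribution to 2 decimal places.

Expected counts E_i = n·p_i: 286×0.21 = 60.06, 286×0.13 = 37.18, 286×0.17 = 48.62, 286×0.16 = 45.76, 286×0.14 = 40.04, 286×0.19 = 54.34.
χ² = (84−60.06)²/60.06 + (36−37.18)²/37.18 + (49−48.62)²/48.62 + (46−45.76)²/45.76 + (47−40.04)²/40.04 + (24−54.34)²/54.34
   = 9.543 + 0.037 + 0.003 + 0.001 + 1.210 + 16.940
The largest term is for 5+: 16.94.

5+, 16.94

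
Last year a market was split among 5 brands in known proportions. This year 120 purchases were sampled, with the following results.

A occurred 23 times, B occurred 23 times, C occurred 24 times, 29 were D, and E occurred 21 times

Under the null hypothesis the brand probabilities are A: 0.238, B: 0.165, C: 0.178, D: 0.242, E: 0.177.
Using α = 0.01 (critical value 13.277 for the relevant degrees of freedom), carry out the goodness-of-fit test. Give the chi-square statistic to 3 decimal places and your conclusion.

1.929; do not reject

Expected counts E_i = n·p_i: 120×0.238 = 28.56, 120×0.165 = 19.8, 120×0.178 = 21.36, 120×0.242 = 29.04, 120×0.177 = 21.24.
χ² = (23−28.56)²/28.56 + (23−19.8)²/19.8 + (24−21.36)²/21.36 + (29−29.04)²/29.04 + (21−21.24)²/21.24
   = 1.0824 + 0.5172 + 0.3263 + 0.0001 + 0.0027
Sum = 1.929
df = 4. Since 1.929 < 13.277, we do not reject H₀.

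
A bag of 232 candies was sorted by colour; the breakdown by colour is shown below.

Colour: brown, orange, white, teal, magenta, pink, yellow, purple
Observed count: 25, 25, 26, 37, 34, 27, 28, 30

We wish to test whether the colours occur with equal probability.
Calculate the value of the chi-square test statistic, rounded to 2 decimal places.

Expected count for each of the 8 categories: 232/8 = 29.
brown: (25 − 29)²/29 = 16/29 = 0.552
orange: (25 − 29)²/29 = 16/29 = 0.552
white: (26 − 29)²/29 = 9/29 = 0.310
teal: (37 − 29)²/29 = 64/29 = 2.207
magenta: (34 − 29)²/29 = 25/29 = 0.862
pink: (27 − 29)²/29 = 4/29 = 0.138
yellow: (28 − 29)²/29 = 1/29 = 0.034
purple: (30 − 29)²/29 = 1/29 = 0.034
Sum = 4.69

4.69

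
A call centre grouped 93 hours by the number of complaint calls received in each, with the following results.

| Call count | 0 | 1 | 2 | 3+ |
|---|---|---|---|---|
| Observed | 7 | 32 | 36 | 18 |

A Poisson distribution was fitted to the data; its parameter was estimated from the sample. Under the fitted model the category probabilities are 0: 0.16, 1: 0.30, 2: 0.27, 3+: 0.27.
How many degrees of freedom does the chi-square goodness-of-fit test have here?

2

There are k = 4 categories and 1 parameter estimated from the data, so df = 4 − 1 − 1 = 2.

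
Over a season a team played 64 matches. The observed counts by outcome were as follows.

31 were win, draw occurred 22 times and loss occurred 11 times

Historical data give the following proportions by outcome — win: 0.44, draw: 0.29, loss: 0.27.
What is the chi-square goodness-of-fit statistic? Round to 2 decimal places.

3.21

Expected counts E_i = n·p_i: 64×0.44 = 28.16, 64×0.29 = 18.56, 64×0.27 = 17.28.
χ² = (31−28.16)²/28.16 + (22−18.56)²/18.56 + (11−17.28)²/17.28
   = 0.286 + 0.638 + 2.282
Sum = 3.21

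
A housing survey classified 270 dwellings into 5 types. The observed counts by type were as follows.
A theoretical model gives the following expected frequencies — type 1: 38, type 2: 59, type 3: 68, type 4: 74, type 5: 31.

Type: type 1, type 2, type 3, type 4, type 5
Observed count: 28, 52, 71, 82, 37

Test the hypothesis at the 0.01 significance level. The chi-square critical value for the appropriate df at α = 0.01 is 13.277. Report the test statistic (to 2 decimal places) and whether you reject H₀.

χ² = (28−38)²/38 + (52−59)²/59 + (71−68)²/68 + (82−74)²/74 + (37−31)²/31
   = 2.632 + 0.831 + 0.132 + 0.865 + 1.161
Sum = 5.62
df = 4. Since 5.62 < 13.277, we do not reject H₀.

5.62; do not reject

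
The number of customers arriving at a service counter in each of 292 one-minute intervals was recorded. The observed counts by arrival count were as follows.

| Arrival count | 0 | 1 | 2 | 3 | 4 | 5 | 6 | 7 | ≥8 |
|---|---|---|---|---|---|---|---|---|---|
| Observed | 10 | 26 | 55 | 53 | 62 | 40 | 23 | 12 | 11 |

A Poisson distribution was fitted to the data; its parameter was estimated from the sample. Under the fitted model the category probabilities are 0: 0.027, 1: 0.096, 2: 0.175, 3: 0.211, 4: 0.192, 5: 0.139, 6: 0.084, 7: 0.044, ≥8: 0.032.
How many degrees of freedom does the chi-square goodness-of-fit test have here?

There are k = 9 categories and 1 parameter estimated from the data, so df = 9 − 1 − 1 = 7.

7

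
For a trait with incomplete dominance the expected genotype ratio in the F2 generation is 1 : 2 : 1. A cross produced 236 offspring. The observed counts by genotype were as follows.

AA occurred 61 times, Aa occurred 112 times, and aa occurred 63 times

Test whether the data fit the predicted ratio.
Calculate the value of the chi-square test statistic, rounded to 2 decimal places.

Ratio total = 4. Expected counts: 236×1/4 = 59, 236×2/4 = 118, 236×1/4 = 59.
cat         O        E   (O−E)²/E
AA         61       59      0.068
Aa        112      118      0.305
aa         63       59      0.271
Sum = 0.64

0.64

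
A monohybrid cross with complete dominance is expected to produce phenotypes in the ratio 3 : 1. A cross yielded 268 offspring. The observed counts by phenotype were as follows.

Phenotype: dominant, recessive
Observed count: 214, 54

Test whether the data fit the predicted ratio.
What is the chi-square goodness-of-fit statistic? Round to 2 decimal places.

Ratio total = 4. Expected counts: 268×3/4 = 201, 268×1/4 = 67.
χ² = (214−201)²/201 + (54−67)²/67
   = 0.841 + 2.522
Sum = 3.36

3.36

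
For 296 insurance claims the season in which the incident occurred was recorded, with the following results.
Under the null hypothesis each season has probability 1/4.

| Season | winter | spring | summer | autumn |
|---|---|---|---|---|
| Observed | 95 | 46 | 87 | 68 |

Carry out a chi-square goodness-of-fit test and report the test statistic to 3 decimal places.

19.324

Under H₀ each category has probability 1/4, so each expected count is 296/4 = 74.
χ² = (95−74)²/74 + (46−74)²/74 + (87−74)²/74 + (68−74)²/74
   = 5.9595 + 10.5946 + 2.2838 + 0.4865
Sum = 19.324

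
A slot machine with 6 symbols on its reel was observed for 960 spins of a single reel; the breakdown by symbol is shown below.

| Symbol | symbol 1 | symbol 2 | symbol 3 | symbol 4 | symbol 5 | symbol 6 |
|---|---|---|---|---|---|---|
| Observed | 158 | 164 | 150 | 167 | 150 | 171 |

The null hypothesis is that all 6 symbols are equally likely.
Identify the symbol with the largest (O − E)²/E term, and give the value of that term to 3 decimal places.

Expected count for each of the 6 categories: 960/6 = 160.
χ² = (158−160)²/160 + (164−160)²/160 + (150−160)²/160 + (167−160)²/160 + (150−160)²/160 + (171−160)²/160
   = 0.0250 + 0.1000 + 0.6250 + 0.3063 + 0.6250 + 0.7563
The largest term is for symbol 6: 0.756.

symbol 6, 0.756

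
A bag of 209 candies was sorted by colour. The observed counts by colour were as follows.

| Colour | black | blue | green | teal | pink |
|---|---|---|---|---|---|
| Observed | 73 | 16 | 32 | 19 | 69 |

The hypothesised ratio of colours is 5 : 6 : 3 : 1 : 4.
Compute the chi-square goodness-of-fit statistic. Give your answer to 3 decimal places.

63.823

Ratio total = 19. Expected counts: 209×5/19 = 55, 209×6/19 = 66, 209×3/19 = 33, 209×1/19 = 11, 209×4/19 = 44.
cat         O        E   (O−E)²/E
black      73       55     5.8909
blue       16       66    37.8788
green      32       33     0.0303
teal       19       11     5.8182
pink       69       44    14.2045
Sum = 63.823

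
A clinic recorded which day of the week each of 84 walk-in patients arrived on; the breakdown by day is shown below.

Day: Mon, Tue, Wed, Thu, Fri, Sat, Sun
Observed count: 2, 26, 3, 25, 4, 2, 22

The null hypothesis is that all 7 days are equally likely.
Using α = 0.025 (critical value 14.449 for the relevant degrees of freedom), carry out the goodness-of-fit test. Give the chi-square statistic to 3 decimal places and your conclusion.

67.500; reject

Expected count for each of the 7 categories: 84/7 = 12.
χ² = (2−12)²/12 + (26−12)²/12 + (3−12)²/12 + (25−12)²/12 + (4−12)²/12 + (2−12)²/12 + (22−12)²/12
   = 8.3333 + 16.3333 + 6.7500 + 14.0833 + 5.3333 + 8.3333 + 8.3333
Sum = 67.500
df = 6. Since 67.500 > 14.449, we reject H₀.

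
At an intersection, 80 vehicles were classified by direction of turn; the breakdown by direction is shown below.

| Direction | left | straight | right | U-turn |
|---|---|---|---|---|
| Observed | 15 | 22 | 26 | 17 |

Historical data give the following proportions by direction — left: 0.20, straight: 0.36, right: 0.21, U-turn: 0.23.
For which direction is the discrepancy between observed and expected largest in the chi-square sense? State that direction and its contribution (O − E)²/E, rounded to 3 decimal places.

Expected counts E_i = n·p_i: 80×0.20 = 16, 80×0.36 = 28.8, 80×0.21 = 16.8, 80×0.23 = 18.4.
χ² = (15−16)²/16 + (22−28.8)²/28.8 + (26−16.8)²/16.8 + (17−18.4)²/18.4
   = 0.0625 + 1.6056 + 5.0381 + 0.1065
The largest term is for right: 5.038.

right, 5.038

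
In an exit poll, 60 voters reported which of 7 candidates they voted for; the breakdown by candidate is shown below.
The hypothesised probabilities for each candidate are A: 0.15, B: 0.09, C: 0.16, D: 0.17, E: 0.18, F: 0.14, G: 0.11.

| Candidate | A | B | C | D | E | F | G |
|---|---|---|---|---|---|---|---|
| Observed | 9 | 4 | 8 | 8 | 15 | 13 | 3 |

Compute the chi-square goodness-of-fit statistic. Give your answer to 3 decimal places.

7.220

Expected counts E_i = n·p_i: 60×0.15 = 9, 60×0.09 = 5.4, 60×0.16 = 9.6, 60×0.17 = 10.2, 60×0.18 = 10.8, 60×0.14 = 8.4, 60×0.11 = 6.6.
χ² = (9−9)²/9 + (4−5.4)²/5.4 + (8−9.6)²/9.6 + (8−10.2)²/10.2 + (15−10.8)²/10.8 + (13−8.4)²/8.4 + (3−6.6)²/6.6
   = 0.0000 + 0.3630 + 0.2667 + 0.4745 + 1.6333 + 2.5190 + 1.9636
Sum = 7.220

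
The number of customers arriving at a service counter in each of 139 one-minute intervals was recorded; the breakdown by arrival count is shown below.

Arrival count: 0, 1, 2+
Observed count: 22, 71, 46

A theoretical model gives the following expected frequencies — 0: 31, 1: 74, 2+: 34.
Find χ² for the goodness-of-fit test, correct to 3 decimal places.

cat         O        E   (O−E)²/E
0          22       31     2.6129
1          71       74     0.1216
2+         46       34     4.2353
Sum = 6.970

6.970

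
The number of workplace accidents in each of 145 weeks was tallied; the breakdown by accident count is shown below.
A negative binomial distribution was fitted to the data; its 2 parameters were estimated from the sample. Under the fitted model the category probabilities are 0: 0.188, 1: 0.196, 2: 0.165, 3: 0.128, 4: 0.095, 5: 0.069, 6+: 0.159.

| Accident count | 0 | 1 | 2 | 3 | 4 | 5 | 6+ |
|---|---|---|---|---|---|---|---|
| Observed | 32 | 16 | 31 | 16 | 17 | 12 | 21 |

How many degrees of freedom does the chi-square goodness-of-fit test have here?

4

There are k = 7 categories and 2 parameters estimated from the data, so df = 7 − 1 − 2 = 4.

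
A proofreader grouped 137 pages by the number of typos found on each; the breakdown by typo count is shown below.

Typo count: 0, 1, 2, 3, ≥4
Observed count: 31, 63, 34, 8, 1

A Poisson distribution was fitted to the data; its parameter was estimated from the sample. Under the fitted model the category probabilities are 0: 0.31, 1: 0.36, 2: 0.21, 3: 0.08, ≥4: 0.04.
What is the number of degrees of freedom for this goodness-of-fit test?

3

There are k = 5 categories and 1 parameter estimated from the data, so df = 5 − 1 − 1 = 3.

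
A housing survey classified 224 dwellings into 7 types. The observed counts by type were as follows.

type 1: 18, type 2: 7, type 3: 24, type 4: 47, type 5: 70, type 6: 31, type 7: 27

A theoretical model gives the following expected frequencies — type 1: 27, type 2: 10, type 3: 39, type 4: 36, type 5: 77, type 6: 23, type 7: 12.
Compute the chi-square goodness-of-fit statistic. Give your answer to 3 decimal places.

35.199

χ² = (18−27)²/27 + (7−10)²/10 + (24−39)²/39 + (47−36)²/36 + (70−77)²/77 + (31−23)²/23 + (27−12)²/12
   = 3.0000 + 0.9000 + 5.7692 + 3.3611 + 0.6364 + 2.7826 + 18.7500
Sum = 35.199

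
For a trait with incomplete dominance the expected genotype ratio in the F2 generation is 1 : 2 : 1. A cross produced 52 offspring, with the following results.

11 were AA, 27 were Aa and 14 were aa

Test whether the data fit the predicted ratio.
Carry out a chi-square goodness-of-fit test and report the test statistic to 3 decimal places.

Ratio total = 4. Expected counts: 52×1/4 = 13, 52×2/4 = 26, 52×1/4 = 13.
χ² = (11−13)²/13 + (27−26)²/26 + (14−13)²/13
   = 0.3077 + 0.0385 + 0.0769
Sum = 0.423

0.423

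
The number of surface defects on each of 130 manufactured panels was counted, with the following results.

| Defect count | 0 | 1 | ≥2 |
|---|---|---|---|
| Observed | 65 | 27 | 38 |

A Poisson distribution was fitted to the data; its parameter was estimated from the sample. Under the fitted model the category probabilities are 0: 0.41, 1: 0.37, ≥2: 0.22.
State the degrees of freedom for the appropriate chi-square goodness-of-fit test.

There are k = 3 categories and 1 parameter estimated from the data, so df = 3 − 1 − 1 = 1.

1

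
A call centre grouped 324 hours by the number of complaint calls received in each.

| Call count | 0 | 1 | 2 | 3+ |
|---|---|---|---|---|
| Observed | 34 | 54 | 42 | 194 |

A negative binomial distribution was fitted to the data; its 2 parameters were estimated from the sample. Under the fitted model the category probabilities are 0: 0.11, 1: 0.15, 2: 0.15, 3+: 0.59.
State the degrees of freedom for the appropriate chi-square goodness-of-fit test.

1

There are k = 4 categories and 2 parameters estimated from the data, so df = 4 − 1 − 2 = 1.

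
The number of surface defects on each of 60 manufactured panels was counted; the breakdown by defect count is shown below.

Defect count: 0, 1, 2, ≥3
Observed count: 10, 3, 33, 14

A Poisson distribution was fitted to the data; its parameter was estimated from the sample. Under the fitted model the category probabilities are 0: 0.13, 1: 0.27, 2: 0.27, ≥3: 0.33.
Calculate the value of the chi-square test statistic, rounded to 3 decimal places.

Expected counts E_i = n·p_i: 60×0.13 = 7.8, 60×0.27 = 16.2, 60×0.27 = 16.2, 60×0.33 = 19.8.
χ² = (10−7.8)²/7.8 + (3−16.2)²/16.2 + (33−16.2)²/16.2 + (14−19.8)²/19.8
   = 0.6205 + 10.7556 + 17.4222 + 1.6990
Sum = 30.497

30.497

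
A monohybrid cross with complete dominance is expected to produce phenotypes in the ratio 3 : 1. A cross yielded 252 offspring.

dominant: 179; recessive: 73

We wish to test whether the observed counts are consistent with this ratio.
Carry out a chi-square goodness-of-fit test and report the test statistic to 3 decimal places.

2.116

Ratio total = 4. Expected counts: 252×3/4 = 189, 252×1/4 = 63.
χ² = (179−189)²/189 + (73−63)²/63
   = 0.5291 + 1.5873
Sum = 2.116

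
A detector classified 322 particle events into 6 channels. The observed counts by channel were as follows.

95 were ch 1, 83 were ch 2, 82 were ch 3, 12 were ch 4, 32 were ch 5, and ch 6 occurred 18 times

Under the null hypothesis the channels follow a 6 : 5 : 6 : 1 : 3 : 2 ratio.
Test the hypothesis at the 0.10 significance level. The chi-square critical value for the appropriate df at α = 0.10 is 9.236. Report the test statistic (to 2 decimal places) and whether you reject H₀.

10.14; reject

Ratio total = 23. Expected counts: 322×6/23 = 84, 322×5/23 = 70, 322×6/23 = 84, 322×1/23 = 14, 322×3/23 = 42, 322×2/23 = 28.
ch 1: (95 − 84)²/84 = 121/84 = 1.440
ch 2: (83 − 70)²/70 = 169/70 = 2.414
ch 3: (82 − 84)²/84 = 4/84 = 0.048
ch 4: (12 − 14)²/14 = 4/14 = 0.286
ch 5: (32 − 42)²/42 = 100/42 = 2.381
ch 6: (18 − 28)²/28 = 100/28 = 3.571
Sum = 10.14
df = 5. Since 10.14 > 9.236, we reject H₀.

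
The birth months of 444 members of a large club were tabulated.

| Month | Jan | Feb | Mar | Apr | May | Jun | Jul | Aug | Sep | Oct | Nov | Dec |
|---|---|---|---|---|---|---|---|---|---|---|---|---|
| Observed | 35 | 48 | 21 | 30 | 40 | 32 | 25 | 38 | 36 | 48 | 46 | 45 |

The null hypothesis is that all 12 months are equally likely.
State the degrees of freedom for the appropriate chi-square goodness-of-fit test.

There are k = 12 categories and no parameters were estimated from the data, so df = 12 − 1 = 11.

11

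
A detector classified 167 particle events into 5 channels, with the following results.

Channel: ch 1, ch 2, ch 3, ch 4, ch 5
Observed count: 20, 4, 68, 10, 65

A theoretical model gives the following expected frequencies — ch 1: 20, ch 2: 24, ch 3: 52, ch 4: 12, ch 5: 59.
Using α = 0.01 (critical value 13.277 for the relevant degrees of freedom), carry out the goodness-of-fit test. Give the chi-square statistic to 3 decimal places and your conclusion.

22.533; reject

χ² = (20−20)²/20 + (4−24)²/24 + (68−52)²/52 + (10−12)²/12 + (65−59)²/59
   = 0.0000 + 16.6667 + 4.9231 + 0.3333 + 0.6102
Sum = 22.533
df = 4. Since 22.533 > 13.277, we reject H₀.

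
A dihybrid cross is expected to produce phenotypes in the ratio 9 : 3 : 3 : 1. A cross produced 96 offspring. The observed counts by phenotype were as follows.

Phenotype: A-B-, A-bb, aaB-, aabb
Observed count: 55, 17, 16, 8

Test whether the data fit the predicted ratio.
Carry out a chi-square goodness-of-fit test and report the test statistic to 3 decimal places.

Ratio total = 16. Expected counts: 96×9/16 = 54, 96×3/16 = 18, 96×3/16 = 18, 96×1/16 = 6.
χ² = (55−54)²/54 + (17−18)²/18 + (16−18)²/18 + (8−6)²/6
   = 0.0185 + 0.0556 + 0.2222 + 0.6667
Sum = 0.963

0.963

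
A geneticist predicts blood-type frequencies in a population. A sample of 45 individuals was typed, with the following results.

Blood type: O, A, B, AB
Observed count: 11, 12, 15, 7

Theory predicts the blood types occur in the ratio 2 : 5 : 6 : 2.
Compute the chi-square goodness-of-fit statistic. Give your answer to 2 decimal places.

5.43

Ratio total = 15. Expected counts: 45×2/15 = 6, 45×5/15 = 15, 45×6/15 = 18, 45×2/15 = 6.
cat         O        E   (O−E)²/E
O          11        6      4.167
A          12       15      0.600
B          15       18      0.500
AB          7        6      0.167
Sum = 5.43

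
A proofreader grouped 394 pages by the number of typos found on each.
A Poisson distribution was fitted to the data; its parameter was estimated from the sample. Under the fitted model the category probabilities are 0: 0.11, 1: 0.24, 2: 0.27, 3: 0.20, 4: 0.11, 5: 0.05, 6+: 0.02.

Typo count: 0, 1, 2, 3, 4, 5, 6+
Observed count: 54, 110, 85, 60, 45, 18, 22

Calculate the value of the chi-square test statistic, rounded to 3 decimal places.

Expected counts E_i = n·p_i: 394×0.11 = 43.34, 394×0.24 = 94.56, 394×0.27 = 106.38, 394×0.20 = 78.8, 394×0.11 = 43.34, 394×0.05 = 19.7, 394×0.02 = 7.88.
χ² = (54−43.34)²/43.34 + (110−94.56)²/94.56 + (85−106.38)²/106.38 + (60−78.8)²/78.8 + (45−43.34)²/43.34 + (18−19.7)²/19.7 + (22−7.88)²/7.88
   = 2.6220 + 2.5211 + 4.2969 + 4.4853 + 0.0636 + 0.1467 + 25.3013
Sum = 39.437

39.437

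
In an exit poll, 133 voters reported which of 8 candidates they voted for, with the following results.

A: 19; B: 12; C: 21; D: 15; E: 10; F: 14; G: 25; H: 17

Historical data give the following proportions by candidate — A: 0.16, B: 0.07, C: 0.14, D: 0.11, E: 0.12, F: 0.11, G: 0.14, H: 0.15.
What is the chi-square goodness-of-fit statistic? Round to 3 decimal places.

Expected counts E_i = n·p_i: 133×0.16 = 21.28, 133×0.07 = 9.31, 133×0.14 = 18.62, 133×0.11 = 14.63, 133×0.12 = 15.96, 133×0.11 = 14.63, 133×0.14 = 18.62, 133×0.15 = 19.95.
A: (19 − 21.28)²/21.28 = 5.1984/21.28 = 0.2443
B: (12 − 9.31)²/9.31 = 7.2361/9.31 = 0.7772
C: (21 − 18.62)²/18.62 = 5.6644/18.62 = 0.3042
D: (15 − 14.63)²/14.63 = 0.1369/14.63 = 0.0094
E: (10 − 15.96)²/15.96 = 35.5216/15.96 = 2.2257
F: (14 − 14.63)²/14.63 = 0.3969/14.63 = 0.0271
G: (25 − 18.62)²/18.62 = 40.7044/18.62 = 2.1861
H: (17 − 19.95)²/19.95 = 8.7025/19.95 = 0.4362
Sum = 6.210

6.210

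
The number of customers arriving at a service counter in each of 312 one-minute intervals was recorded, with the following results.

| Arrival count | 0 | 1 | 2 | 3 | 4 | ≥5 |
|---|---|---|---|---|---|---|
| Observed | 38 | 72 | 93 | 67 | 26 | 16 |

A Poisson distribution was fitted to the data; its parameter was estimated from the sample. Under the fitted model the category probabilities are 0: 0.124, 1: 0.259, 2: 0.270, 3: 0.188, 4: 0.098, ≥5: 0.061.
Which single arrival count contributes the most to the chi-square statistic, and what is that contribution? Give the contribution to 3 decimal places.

3, 1.187

Expected counts E_i = n·p_i: 312×0.124 = 38.688, 312×0.259 = 80.808, 312×0.270 = 84.24, 312×0.188 = 58.656, 312×0.098 = 30.576, 312×0.061 = 19.032.
cat         O        E   (O−E)²/E
0          38   38.688     0.0122
1          72   80.808     0.9601
2          93    84.24     0.9109
3          67   58.656     1.1870
4          26   30.576     0.6848
≥5         16   19.032     0.4830
The largest term is for 3: 1.187.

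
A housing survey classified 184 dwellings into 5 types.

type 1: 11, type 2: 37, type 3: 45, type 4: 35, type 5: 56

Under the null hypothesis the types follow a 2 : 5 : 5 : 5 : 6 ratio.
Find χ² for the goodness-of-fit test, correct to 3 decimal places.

Ratio total = 23. Expected counts: 184×2/23 = 16, 184×5/23 = 40, 184×5/23 = 40, 184×5/23 = 40, 184×6/23 = 48.
cat         O        E   (O−E)²/E
type 1     11       16     1.5625
type 2     37       40     0.2250
type 3     45       40     0.6250
type 4     35       40     0.6250
type 5     56       48     1.3333
Sum = 4.371

4.371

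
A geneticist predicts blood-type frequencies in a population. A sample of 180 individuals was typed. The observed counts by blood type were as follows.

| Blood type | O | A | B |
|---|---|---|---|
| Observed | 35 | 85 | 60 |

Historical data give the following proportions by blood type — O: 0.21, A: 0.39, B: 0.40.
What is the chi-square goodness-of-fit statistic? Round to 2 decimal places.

5.33

Expected counts E_i = n·p_i: 180×0.21 = 37.8, 180×0.39 = 70.2, 180×0.40 = 72.
cat         O        E   (O−E)²/E
O          35     37.8      0.207
A          85     70.2      3.120
B          60       72      2.000
Sum = 5.33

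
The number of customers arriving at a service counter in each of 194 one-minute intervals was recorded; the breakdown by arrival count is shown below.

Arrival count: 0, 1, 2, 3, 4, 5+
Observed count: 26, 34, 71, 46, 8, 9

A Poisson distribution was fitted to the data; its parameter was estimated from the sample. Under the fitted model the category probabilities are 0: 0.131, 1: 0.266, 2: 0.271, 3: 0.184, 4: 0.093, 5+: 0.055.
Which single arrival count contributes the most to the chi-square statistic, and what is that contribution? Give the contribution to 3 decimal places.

2, 6.458

Expected counts E_i = n·p_i: 194×0.131 = 25.414, 194×0.266 = 51.604, 194×0.271 = 52.574, 194×0.184 = 35.696, 194×0.093 = 18.042, 194×0.055 = 10.67.
cat         O        E   (O−E)²/E
0          26   25.414     0.0135
1          34   51.604     6.0054
2          71   52.574     6.4579
3          46   35.696     2.9744
4           8   18.042     5.5893
5+          9    10.67     0.2614
The largest term is for 2: 6.458.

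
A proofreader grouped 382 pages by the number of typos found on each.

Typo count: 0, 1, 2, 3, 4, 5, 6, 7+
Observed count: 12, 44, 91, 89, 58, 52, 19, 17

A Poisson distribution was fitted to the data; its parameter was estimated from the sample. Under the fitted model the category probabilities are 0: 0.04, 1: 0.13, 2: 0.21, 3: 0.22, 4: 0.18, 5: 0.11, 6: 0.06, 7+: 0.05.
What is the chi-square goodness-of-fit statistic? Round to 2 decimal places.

8.05

Expected counts E_i = n·p_i: 382×0.04 = 15.28, 382×0.13 = 49.66, 382×0.21 = 80.22, 382×0.22 = 84.04, 382×0.18 = 68.76, 382×0.11 = 42.02, 382×0.06 = 22.92, 382×0.05 = 19.1.
χ² = (12−15.28)²/15.28 + (44−49.66)²/49.66 + (91−80.22)²/80.22 + (89−84.04)²/84.04 + (58−68.76)²/68.76 + (52−42.02)²/42.02 + (19−22.92)²/22.92 + (17−19.1)²/19.1
   = 0.704 + 0.645 + 1.449 + 0.293 + 1.684 + 2.370 + 0.670 + 0.231
Sum = 8.05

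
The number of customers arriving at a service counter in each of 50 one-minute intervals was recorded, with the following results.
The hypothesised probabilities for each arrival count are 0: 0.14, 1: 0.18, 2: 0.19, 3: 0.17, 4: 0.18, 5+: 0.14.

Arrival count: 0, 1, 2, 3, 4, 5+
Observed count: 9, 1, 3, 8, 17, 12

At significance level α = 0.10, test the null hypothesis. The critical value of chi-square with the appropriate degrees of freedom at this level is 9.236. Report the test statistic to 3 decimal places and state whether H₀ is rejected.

Expected counts E_i = n·p_i: 50×0.14 = 7, 50×0.18 = 9, 50×0.19 = 9.5, 50×0.17 = 8.5, 50×0.18 = 9, 50×0.14 = 7.
χ² = (9−7)²/7 + (1−9)²/9 + (3−9.5)²/9.5 + (8−8.5)²/8.5 + (17−9)²/9 + (12−7)²/7
   = 0.5714 + 7.1111 + 4.4474 + 0.0294 + 7.1111 + 3.5714
Sum = 22.842
df = 5. Since 22.842 > 9.236, we reject H₀.

22.842; reject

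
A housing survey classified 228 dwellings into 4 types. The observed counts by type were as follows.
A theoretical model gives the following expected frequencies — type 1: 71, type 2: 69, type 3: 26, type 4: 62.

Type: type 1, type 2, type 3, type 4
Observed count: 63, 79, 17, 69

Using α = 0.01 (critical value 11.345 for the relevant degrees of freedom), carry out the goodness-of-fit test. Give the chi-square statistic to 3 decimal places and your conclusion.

6.256; do not reject

type 1: (63 − 71)²/71 = 64/71 = 0.9014
type 2: (79 − 69)²/69 = 100/69 = 1.4493
type 3: (17 − 26)²/26 = 81/26 = 3.1154
type 4: (69 − 62)²/62 = 49/62 = 0.7903
Sum = 6.256
df = 3. Since 6.256 < 11.345, we do not reject H₀.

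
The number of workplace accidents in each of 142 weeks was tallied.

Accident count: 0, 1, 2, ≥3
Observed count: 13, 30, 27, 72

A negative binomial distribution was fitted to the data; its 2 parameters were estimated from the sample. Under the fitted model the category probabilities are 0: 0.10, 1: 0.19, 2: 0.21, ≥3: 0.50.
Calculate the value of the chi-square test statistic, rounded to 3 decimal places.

0.720

Expected counts E_i = n·p_i: 142×0.10 = 14.2, 142×0.19 = 26.98, 142×0.21 = 29.82, 142×0.50 = 71.
0: (13 − 14.2)²/14.2 = 1.44/14.2 = 0.1014
1: (30 − 26.98)²/26.98 = 9.1204/26.98 = 0.3380
2: (27 − 29.82)²/29.82 = 7.9524/29.82 = 0.2667
≥3: (72 − 71)²/71 = 1/71 = 0.0141
Sum = 0.720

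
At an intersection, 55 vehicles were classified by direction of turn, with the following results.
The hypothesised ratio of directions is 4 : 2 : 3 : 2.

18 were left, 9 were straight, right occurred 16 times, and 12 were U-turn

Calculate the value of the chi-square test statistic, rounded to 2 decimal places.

Ratio total = 11. Expected counts: 55×4/11 = 20, 55×2/11 = 10, 55×3/11 = 15, 55×2/11 = 10.
χ² = (18−20)²/20 + (9−10)²/10 + (16−15)²/15 + (12−10)²/10
   = 0.200 + 0.100 + 0.067 + 0.400
Sum = 0.77

0.77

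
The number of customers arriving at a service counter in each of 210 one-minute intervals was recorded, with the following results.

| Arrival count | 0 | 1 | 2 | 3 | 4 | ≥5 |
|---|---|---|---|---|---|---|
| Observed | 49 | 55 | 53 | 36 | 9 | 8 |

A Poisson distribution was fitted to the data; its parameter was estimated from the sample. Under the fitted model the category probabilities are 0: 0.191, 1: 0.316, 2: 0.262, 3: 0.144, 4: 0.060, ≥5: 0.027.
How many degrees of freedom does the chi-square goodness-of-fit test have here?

4

There are k = 6 categories and 1 parameter estimated from the data, so df = 6 − 1 − 1 = 4.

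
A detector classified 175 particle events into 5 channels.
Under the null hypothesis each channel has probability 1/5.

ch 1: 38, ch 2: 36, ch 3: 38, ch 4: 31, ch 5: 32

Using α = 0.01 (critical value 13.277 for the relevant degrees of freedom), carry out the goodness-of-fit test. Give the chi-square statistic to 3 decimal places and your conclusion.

1.257; do not reject

Expected count for each of the 5 categories: 175/5 = 35.
cat         O        E   (O−E)²/E
ch 1       38       35     0.2571
ch 2       36       35     0.0286
ch 3       38       35     0.2571
ch 4       31       35     0.4571
ch 5       32       35     0.2571
Sum = 1.257
df = 4. Since 1.257 < 13.277, we do not reject H₀.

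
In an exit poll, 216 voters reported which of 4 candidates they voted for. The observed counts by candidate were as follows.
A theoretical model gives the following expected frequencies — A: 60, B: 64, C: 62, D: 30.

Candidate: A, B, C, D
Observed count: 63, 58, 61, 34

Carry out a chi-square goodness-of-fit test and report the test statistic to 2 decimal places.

1.26

cat         O        E   (O−E)²/E
A          63       60      0.150
B          58       64      0.563
C          61       62      0.016
D          34       30      0.533
Sum = 1.26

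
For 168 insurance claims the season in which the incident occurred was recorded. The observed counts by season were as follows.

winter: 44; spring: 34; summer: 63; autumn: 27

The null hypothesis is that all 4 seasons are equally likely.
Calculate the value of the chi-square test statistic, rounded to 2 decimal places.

Expected count for each of the 4 categories: 168/4 = 42.
χ² = (44−42)²/42 + (34−42)²/42 + (63−42)²/42 + (27−42)²/42
   = 0.095 + 1.524 + 10.500 + 5.357
Sum = 17.48

17.48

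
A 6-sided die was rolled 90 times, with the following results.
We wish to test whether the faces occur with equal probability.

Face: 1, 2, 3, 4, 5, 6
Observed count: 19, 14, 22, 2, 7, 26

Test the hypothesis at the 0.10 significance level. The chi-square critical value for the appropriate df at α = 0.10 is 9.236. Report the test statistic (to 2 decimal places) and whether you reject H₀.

28.00; reject

Under H₀ each category has probability 1/6, so each expected count is 90/6 = 15.
χ² = (19−15)²/15 + (14−15)²/15 + (22−15)²/15 + (2−15)²/15 + (7−15)²/15 + (26−15)²/15
   = 1.067 + 0.067 + 3.267 + 11.267 + 4.267 + 8.067
Sum = 28.00
df = 5. Since 28.00 > 9.236, we reject H₀.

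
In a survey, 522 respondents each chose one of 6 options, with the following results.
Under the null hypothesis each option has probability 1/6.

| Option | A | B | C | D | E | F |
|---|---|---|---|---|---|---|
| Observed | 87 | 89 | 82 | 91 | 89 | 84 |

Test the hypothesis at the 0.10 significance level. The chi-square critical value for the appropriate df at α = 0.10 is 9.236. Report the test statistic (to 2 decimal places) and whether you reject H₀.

0.67; do not reject

Under H₀ each category has probability 1/6, so each expected count is 522/6 = 87.
A: (87 − 87)²/87 = 0/87 = 0.000
B: (89 − 87)²/87 = 4/87 = 0.046
C: (82 − 87)²/87 = 25/87 = 0.287
D: (91 − 87)²/87 = 16/87 = 0.184
E: (89 − 87)²/87 = 4/87 = 0.046
F: (84 − 87)²/87 = 9/87 = 0.103
Sum = 0.67
df = 5. Since 0.67 < 9.236, we do not reject H₀.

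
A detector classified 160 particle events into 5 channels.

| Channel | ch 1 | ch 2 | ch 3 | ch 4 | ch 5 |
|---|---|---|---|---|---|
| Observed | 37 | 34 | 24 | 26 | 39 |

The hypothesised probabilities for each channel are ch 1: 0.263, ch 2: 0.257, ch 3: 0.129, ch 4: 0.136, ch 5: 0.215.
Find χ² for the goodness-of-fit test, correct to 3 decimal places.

3.834

Expected counts E_i = n·p_i: 160×0.263 = 42.08, 160×0.257 = 41.12, 160×0.129 = 20.64, 160×0.136 = 21.76, 160×0.215 = 34.4.
ch 1: (37 − 42.08)²/42.08 = 25.8064/42.08 = 0.6133
ch 2: (34 − 41.12)²/41.12 = 50.6944/41.12 = 1.2328
ch 3: (24 − 20.64)²/20.64 = 11.2896/20.64 = 0.5470
ch 4: (26 − 21.76)²/21.76 = 17.9776/21.76 = 0.8262
ch 5: (39 − 34.4)²/34.4 = 21.16/34.4 = 0.6151
Sum = 3.834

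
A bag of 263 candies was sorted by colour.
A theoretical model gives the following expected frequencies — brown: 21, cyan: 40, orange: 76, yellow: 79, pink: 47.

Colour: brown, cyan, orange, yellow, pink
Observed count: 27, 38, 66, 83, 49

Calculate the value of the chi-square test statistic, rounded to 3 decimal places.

3.418

brown: (27 − 21)²/21 = 36/21 = 1.7143
cyan: (38 − 40)²/40 = 4/40 = 0.1000
orange: (66 − 76)²/76 = 100/76 = 1.3158
yellow: (83 − 79)²/79 = 16/79 = 0.2025
pink: (49 − 47)²/47 = 4/47 = 0.0851
Sum = 3.418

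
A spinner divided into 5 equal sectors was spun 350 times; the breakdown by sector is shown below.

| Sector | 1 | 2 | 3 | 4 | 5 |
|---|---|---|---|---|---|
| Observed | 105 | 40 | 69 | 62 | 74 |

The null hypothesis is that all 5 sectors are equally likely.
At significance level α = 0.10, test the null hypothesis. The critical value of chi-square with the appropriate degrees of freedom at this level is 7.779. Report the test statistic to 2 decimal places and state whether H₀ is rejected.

Expected count for each of the 5 categories: 350/5 = 70.
cat         O        E   (O−E)²/E
1         105       70     17.500
2          40       70     12.857
3          69       70      0.014
4          62       70      0.914
5          74       70      0.229
Sum = 31.51
df = 4. Since 31.51 > 7.779, we reject H₀.

31.51; reject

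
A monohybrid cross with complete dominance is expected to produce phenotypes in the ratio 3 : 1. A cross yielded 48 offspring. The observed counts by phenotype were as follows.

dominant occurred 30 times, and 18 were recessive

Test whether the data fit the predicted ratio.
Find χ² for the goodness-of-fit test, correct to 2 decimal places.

4.00

Ratio total = 4. Expected counts: 48×3/4 = 36, 48×1/4 = 12.
χ² = (30−36)²/36 + (18−12)²/12
   = 1.000 + 3.000
Sum = 4.00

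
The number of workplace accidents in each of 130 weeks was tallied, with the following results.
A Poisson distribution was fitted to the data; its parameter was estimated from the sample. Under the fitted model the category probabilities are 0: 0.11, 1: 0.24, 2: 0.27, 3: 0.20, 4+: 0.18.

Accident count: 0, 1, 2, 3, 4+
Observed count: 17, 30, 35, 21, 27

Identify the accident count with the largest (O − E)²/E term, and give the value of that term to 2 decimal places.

3, 0.96

Expected counts E_i = n·p_i: 130×0.11 = 14.3, 130×0.24 = 31.2, 130×0.27 = 35.1, 130×0.20 = 26, 130×0.18 = 23.4.
0: (17 − 14.3)²/14.3 = 7.29/14.3 = 0.510
1: (30 − 31.2)²/31.2 = 1.44/31.2 = 0.046
2: (35 − 35.1)²/35.1 = 0.01/35.1 = 0.000
3: (21 − 26)²/26 = 25/26 = 0.962
4+: (27 − 23.4)²/23.4 = 12.96/23.4 = 0.554
The largest term is for 3: 0.96.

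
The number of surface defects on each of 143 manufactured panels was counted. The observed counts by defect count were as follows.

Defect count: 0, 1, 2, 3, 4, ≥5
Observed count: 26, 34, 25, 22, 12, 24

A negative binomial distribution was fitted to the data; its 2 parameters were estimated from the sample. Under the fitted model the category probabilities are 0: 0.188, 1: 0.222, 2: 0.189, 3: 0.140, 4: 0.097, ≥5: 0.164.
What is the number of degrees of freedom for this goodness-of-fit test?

3

There are k = 6 categories and 2 parameters estimated from the data, so df = 6 − 1 − 2 = 3.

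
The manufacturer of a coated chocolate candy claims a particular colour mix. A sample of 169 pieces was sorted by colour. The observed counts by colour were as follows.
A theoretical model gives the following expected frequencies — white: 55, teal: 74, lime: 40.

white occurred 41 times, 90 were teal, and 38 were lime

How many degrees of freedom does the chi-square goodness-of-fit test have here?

There are k = 3 categories and no parameters were estimated from the data, so df = 3 − 1 = 2.

2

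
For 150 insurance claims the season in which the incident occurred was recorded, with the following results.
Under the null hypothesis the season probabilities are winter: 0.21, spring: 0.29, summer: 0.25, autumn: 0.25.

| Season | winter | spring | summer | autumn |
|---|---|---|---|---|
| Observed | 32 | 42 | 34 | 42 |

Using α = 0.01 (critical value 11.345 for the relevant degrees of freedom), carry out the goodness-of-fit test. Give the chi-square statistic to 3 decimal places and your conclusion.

0.926; do not reject

Expected counts E_i = n·p_i: 150×0.21 = 31.5, 150×0.29 = 43.5, 150×0.25 = 37.5, 150×0.25 = 37.5.
cat         O        E   (O−E)²/E
winter     32     31.5     0.0079
spring     42     43.5     0.0517
summer     34     37.5     0.3267
autumn     42     37.5     0.5400
Sum = 0.926
df = 3. Since 0.926 < 11.345, we do not reject H₀.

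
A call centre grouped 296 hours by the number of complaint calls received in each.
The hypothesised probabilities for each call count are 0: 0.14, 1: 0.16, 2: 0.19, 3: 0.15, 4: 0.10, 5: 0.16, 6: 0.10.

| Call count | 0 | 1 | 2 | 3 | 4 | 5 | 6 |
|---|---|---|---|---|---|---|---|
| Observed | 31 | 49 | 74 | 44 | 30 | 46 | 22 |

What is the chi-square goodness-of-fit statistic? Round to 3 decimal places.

Expected counts E_i = n·p_i: 296×0.14 = 41.44, 296×0.16 = 47.36, 296×0.19 = 56.24, 296×0.15 = 44.4, 296×0.10 = 29.6, 296×0.16 = 47.36, 296×0.10 = 29.6.
cat         O        E   (O−E)²/E
0          31    41.44     2.6302
1          49    47.36     0.0568
2          74    56.24     5.6084
3          44     44.4     0.0036
4          30     29.6     0.0054
5          46    47.36     0.0391
6          22     29.6     1.9514
Sum = 10.295

10.295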